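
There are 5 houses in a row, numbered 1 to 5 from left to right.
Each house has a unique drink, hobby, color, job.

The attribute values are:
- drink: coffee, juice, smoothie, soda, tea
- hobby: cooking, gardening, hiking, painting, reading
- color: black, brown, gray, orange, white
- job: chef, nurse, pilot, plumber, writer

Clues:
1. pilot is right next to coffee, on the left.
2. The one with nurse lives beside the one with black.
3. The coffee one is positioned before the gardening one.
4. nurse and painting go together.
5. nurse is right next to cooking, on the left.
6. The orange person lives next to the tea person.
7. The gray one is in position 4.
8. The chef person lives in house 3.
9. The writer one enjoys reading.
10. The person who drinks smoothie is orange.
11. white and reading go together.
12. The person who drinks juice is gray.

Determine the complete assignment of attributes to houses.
Solution:

House | Drink | Hobby | Color | Job
-----------------------------------
  1   | smoothie | painting | orange | nurse
  2   | tea | cooking | black | pilot
  3   | coffee | hiking | brown | chef
  4   | juice | gardening | gray | plumber
  5   | soda | reading | white | writer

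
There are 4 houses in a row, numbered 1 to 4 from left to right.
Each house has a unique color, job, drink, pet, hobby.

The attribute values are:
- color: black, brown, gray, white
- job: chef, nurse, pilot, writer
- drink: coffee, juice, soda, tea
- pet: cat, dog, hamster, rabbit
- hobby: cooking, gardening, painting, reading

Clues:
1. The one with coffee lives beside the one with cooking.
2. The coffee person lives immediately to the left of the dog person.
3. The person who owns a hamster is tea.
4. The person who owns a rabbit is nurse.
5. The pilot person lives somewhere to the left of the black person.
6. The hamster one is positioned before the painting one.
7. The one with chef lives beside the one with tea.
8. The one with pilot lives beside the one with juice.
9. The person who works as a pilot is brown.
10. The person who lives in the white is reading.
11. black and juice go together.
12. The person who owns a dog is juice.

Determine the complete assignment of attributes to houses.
Solution:

House | Color | Job | Drink | Pet | Hobby
-----------------------------------------
  1   | brown | pilot | coffee | cat | gardening
  2   | black | chef | juice | dog | cooking
  3   | white | writer | tea | hamster | reading
  4   | gray | nurse | soda | rabbit | painting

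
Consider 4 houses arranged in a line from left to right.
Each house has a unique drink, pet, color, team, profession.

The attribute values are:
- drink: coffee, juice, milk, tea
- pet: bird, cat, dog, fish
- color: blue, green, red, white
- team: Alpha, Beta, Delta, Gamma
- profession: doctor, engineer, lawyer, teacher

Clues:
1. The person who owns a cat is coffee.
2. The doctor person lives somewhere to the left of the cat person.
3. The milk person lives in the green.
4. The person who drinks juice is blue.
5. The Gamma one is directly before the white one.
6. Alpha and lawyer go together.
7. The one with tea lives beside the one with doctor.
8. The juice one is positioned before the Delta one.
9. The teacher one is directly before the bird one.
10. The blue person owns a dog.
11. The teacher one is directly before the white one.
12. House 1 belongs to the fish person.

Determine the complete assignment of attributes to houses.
Solution:

House | Drink | Pet | Color | Team | Profession
-----------------------------------------------
  1   | milk | fish | green | Gamma | teacher
  2   | tea | bird | white | Alpha | lawyer
  3   | juice | dog | blue | Beta | doctor
  4   | coffee | cat | red | Delta | engineer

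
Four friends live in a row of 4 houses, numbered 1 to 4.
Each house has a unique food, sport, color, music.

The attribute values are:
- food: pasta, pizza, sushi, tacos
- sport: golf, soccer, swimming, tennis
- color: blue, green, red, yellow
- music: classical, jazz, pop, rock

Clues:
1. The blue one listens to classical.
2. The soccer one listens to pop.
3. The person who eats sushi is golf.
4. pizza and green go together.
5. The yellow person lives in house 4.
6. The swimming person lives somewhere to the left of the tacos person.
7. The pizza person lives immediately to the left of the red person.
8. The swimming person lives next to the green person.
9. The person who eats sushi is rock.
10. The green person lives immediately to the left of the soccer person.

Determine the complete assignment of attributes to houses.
Solution:

House | Food | Sport | Color | Music
------------------------------------
  1   | pasta | swimming | blue | classical
  2   | pizza | tennis | green | jazz
  3   | tacos | soccer | red | pop
  4   | sushi | golf | yellow | rock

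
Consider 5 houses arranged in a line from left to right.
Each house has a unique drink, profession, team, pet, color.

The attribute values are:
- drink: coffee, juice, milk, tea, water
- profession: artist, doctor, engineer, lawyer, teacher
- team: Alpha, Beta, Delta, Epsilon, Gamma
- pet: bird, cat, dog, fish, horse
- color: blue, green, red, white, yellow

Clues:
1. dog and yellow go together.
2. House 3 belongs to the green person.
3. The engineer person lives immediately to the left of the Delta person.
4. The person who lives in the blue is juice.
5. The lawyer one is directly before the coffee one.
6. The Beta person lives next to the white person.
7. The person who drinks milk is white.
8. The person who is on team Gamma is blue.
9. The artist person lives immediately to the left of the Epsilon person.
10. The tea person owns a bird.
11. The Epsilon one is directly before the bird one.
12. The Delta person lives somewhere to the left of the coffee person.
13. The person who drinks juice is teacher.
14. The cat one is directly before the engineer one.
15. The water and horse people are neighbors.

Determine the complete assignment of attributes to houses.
Solution:

House | Drink | Profession | Team | Pet | Color
-----------------------------------------------
  1   | water | artist | Beta | cat | red
  2   | milk | engineer | Epsilon | horse | white
  3   | tea | lawyer | Delta | bird | green
  4   | coffee | doctor | Alpha | dog | yellow
  5   | juice | teacher | Gamma | fish | blue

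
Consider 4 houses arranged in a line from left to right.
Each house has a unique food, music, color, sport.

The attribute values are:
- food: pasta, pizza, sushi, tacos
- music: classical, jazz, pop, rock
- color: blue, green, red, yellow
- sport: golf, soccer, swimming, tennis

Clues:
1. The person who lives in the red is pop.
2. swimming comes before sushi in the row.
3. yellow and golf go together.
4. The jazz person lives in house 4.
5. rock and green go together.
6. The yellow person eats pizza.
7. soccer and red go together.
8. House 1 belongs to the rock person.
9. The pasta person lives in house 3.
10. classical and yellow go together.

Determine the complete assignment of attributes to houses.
Solution:

House | Food | Music | Color | Sport
------------------------------------
  1   | tacos | rock | green | swimming
  2   | pizza | classical | yellow | golf
  3   | pasta | pop | red | soccer
  4   | sushi | jazz | blue | tennis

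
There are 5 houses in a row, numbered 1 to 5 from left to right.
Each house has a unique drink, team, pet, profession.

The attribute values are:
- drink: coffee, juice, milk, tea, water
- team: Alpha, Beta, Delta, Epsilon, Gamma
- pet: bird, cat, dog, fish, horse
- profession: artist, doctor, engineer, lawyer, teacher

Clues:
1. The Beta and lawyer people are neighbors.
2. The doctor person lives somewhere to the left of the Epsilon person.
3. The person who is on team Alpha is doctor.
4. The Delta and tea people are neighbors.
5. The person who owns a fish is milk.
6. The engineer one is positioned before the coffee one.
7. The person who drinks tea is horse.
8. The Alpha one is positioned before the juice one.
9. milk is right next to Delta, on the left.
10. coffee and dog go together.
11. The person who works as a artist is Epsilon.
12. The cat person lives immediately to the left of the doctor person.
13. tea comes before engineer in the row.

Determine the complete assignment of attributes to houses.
Solution:

House | Drink | Team | Pet | Profession
---------------------------------------
  1   | milk | Beta | fish | teacher
  2   | water | Delta | cat | lawyer
  3   | tea | Alpha | horse | doctor
  4   | juice | Gamma | bird | engineer
  5   | coffee | Epsilon | dog | artist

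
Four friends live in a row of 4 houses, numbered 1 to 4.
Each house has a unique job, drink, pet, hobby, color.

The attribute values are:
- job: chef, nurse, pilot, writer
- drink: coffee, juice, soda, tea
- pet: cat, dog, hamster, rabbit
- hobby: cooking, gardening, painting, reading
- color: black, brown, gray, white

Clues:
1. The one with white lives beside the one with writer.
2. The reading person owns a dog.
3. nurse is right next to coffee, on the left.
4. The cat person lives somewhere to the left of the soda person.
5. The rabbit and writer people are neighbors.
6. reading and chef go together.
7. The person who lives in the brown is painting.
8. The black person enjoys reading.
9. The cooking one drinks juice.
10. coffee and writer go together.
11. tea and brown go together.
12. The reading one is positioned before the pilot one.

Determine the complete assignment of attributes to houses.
Solution:

House | Job | Drink | Pet | Hobby | Color
-----------------------------------------
  1   | nurse | juice | rabbit | cooking | white
  2   | writer | coffee | cat | gardening | gray
  3   | chef | soda | dog | reading | black
  4   | pilot | tea | hamster | painting | brown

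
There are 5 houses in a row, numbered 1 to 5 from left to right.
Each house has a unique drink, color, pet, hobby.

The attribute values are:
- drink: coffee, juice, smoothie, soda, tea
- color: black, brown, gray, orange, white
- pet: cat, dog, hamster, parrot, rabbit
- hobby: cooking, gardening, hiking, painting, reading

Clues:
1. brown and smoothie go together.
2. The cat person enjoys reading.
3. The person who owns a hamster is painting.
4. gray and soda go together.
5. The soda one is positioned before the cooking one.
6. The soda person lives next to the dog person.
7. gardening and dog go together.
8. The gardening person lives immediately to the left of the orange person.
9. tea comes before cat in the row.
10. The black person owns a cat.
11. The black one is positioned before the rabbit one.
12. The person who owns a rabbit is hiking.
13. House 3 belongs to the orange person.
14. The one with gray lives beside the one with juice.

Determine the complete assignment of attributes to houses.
Solution:

House | Drink | Color | Pet | Hobby
-----------------------------------
  1   | soda | gray | hamster | painting
  2   | juice | white | dog | gardening
  3   | tea | orange | parrot | cooking
  4   | coffee | black | cat | reading
  5   | smoothie | brown | rabbit | hiking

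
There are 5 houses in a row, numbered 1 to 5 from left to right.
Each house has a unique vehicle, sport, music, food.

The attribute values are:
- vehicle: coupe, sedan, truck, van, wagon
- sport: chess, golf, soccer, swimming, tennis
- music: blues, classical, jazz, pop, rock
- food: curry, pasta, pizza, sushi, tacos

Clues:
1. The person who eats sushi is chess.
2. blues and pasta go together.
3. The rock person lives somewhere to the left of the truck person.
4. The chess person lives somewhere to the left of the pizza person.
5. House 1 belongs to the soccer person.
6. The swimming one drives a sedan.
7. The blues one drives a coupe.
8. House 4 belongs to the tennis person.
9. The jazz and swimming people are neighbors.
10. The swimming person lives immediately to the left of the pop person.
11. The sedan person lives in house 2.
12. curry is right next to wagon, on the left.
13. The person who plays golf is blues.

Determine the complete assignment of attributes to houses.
Solution:

House | Vehicle | Sport | Music | Food
--------------------------------------
  1   | van | soccer | jazz | tacos
  2   | sedan | swimming | rock | curry
  3   | wagon | chess | pop | sushi
  4   | truck | tennis | classical | pizza
  5   | coupe | golf | blues | pasta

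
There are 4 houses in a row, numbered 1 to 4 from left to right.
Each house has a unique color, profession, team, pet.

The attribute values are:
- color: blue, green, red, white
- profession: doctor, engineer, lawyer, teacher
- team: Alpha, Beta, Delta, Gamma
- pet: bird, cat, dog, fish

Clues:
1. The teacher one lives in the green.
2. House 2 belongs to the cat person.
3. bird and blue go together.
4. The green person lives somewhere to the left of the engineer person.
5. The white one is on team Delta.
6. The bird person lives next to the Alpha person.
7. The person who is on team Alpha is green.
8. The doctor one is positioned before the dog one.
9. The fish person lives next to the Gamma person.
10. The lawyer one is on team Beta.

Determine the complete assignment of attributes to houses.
Solution:

House | Color | Profession | Team | Pet
---------------------------------------
  1   | blue | lawyer | Beta | bird
  2   | green | teacher | Alpha | cat
  3   | white | doctor | Delta | fish
  4   | red | engineer | Gamma | dog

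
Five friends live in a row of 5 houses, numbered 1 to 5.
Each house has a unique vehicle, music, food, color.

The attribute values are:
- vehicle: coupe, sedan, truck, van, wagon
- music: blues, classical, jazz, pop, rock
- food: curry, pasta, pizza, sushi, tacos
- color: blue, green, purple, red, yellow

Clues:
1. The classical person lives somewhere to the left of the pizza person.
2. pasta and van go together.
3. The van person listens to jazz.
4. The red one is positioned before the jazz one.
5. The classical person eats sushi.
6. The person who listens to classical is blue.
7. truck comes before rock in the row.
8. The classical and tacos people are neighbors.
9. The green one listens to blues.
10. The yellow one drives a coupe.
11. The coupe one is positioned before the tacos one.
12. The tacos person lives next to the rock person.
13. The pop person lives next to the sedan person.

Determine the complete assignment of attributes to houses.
Solution:

House | Vehicle | Music | Food | Color
--------------------------------------
  1   | coupe | pop | curry | yellow
  2   | sedan | classical | sushi | blue
  3   | truck | blues | tacos | green
  4   | wagon | rock | pizza | red
  5   | van | jazz | pasta | purple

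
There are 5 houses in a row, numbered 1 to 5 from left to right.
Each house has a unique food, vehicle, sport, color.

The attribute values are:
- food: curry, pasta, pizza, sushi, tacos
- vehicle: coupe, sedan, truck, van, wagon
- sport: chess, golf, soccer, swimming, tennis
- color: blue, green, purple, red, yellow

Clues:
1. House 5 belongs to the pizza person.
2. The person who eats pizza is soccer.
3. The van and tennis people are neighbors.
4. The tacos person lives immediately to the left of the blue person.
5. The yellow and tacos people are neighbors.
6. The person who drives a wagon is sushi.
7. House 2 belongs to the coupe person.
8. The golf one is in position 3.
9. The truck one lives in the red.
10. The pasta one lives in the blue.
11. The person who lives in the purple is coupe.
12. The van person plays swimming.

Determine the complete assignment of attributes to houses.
Solution:

House | Food | Vehicle | Sport | Color
--------------------------------------
  1   | curry | van | swimming | yellow
  2   | tacos | coupe | tennis | purple
  3   | pasta | sedan | golf | blue
  4   | sushi | wagon | chess | green
  5   | pizza | truck | soccer | red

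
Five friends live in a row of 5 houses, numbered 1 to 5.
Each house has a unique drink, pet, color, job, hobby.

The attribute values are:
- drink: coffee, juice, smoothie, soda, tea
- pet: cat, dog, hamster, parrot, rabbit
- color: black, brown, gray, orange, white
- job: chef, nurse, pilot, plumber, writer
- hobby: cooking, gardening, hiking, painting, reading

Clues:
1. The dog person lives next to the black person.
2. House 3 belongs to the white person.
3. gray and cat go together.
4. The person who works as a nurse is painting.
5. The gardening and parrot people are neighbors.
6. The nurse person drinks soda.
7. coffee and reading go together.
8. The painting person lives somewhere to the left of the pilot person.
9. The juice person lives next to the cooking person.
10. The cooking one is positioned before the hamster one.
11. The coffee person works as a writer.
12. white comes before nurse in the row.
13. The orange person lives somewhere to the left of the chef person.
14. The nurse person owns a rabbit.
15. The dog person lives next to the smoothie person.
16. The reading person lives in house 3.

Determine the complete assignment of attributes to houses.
Solution:

House | Drink | Pet | Color | Job | Hobby
-----------------------------------------
  1   | juice | dog | orange | plumber | gardening
  2   | smoothie | parrot | black | chef | cooking
  3   | coffee | hamster | white | writer | reading
  4   | soda | rabbit | brown | nurse | painting
  5   | tea | cat | gray | pilot | hiking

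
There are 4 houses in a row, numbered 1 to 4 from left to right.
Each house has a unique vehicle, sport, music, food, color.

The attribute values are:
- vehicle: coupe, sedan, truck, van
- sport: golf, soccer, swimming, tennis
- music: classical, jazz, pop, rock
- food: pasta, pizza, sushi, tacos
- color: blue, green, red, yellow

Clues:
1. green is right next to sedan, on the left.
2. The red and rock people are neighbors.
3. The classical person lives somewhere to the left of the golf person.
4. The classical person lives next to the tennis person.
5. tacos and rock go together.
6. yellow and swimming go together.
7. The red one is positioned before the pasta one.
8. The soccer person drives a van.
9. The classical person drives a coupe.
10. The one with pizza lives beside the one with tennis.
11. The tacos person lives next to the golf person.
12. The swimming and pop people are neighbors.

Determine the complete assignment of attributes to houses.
Solution:

House | Vehicle | Sport | Music | Food | Color
----------------------------------------------
  1   | coupe | swimming | classical | pizza | yellow
  2   | truck | tennis | pop | sushi | red
  3   | van | soccer | rock | tacos | green
  4   | sedan | golf | jazz | pasta | blue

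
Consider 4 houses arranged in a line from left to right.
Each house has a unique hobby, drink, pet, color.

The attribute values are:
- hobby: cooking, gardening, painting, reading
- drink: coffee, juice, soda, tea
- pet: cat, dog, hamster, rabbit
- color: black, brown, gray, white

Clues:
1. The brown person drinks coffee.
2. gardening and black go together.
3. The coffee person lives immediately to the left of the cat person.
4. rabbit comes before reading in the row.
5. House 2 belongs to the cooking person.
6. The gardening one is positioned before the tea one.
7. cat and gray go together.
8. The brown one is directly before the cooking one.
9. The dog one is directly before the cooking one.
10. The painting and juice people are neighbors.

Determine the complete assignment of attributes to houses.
Solution:

House | Hobby | Drink | Pet | Color
-----------------------------------
  1   | painting | coffee | dog | brown
  2   | cooking | juice | cat | gray
  3   | gardening | soda | rabbit | black
  4   | reading | tea | hamster | white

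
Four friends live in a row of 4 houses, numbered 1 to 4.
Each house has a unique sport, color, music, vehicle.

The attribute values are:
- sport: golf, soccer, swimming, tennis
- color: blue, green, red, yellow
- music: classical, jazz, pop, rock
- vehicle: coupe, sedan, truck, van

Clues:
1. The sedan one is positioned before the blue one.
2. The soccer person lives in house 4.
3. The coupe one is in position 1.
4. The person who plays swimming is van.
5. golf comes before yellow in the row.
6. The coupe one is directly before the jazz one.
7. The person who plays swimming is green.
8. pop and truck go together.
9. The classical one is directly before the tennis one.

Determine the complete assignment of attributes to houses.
Solution:

House | Sport | Color | Music | Vehicle
---------------------------------------
  1   | golf | red | classical | coupe
  2   | tennis | yellow | jazz | sedan
  3   | swimming | green | rock | van
  4   | soccer | blue | pop | truck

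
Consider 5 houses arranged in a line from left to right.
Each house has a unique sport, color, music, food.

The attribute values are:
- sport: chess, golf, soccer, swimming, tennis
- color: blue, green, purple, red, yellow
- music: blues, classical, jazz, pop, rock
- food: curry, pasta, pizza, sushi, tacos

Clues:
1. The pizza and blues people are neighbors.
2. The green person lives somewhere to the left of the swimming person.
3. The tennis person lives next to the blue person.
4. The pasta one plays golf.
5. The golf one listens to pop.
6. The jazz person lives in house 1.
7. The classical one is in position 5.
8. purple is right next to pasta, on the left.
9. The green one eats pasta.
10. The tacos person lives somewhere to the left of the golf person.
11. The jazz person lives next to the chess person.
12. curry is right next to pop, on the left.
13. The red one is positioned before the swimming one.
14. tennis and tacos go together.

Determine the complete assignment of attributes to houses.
Solution:

House | Sport | Color | Music | Food
------------------------------------
  1   | tennis | red | jazz | tacos
  2   | chess | blue | rock | pizza
  3   | soccer | purple | blues | curry
  4   | golf | green | pop | pasta
  5   | swimming | yellow | classical | sushi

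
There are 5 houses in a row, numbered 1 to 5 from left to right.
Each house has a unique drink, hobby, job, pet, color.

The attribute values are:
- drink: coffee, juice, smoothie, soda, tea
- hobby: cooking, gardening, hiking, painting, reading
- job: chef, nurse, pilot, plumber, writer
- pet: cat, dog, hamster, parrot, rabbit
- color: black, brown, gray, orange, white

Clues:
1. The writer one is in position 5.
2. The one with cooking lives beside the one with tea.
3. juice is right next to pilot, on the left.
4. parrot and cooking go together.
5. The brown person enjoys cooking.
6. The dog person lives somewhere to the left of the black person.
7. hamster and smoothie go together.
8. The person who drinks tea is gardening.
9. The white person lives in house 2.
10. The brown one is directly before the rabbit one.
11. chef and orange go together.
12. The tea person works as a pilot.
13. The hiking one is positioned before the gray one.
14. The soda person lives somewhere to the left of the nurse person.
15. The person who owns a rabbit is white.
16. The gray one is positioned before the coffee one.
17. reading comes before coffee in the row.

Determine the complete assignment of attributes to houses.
Solution:

House | Drink | Hobby | Job | Pet | Color
-----------------------------------------
  1   | juice | cooking | plumber | parrot | brown
  2   | tea | gardening | pilot | rabbit | white
  3   | soda | hiking | chef | dog | orange
  4   | smoothie | reading | nurse | hamster | gray
  5   | coffee | painting | writer | cat | black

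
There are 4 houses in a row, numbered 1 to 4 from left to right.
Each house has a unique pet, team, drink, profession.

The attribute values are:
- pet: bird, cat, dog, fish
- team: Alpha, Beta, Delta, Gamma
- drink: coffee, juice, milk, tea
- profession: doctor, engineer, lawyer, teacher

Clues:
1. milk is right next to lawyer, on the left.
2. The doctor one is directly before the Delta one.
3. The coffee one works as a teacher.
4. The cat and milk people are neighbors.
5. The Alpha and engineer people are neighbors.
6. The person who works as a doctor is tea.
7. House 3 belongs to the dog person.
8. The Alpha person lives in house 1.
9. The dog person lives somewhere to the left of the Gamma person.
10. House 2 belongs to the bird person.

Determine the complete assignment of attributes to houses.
Solution:

House | Pet | Team | Drink | Profession
---------------------------------------
  1   | cat | Alpha | tea | doctor
  2   | bird | Delta | milk | engineer
  3   | dog | Beta | juice | lawyer
  4   | fish | Gamma | coffee | teacher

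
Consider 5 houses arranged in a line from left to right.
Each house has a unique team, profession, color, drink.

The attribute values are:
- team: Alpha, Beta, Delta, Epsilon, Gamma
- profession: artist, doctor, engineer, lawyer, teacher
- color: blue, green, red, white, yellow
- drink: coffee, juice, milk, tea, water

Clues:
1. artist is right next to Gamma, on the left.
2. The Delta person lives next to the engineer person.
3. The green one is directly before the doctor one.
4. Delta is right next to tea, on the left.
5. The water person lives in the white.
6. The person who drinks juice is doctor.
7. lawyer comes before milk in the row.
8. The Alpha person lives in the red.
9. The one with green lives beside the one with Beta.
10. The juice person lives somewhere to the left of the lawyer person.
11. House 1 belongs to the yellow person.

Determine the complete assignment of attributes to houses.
Solution:

House | Team | Profession | Color | Drink
-----------------------------------------
  1   | Delta | artist | yellow | coffee
  2   | Gamma | engineer | green | tea
  3   | Beta | doctor | blue | juice
  4   | Epsilon | lawyer | white | water
  5   | Alpha | teacher | red | milk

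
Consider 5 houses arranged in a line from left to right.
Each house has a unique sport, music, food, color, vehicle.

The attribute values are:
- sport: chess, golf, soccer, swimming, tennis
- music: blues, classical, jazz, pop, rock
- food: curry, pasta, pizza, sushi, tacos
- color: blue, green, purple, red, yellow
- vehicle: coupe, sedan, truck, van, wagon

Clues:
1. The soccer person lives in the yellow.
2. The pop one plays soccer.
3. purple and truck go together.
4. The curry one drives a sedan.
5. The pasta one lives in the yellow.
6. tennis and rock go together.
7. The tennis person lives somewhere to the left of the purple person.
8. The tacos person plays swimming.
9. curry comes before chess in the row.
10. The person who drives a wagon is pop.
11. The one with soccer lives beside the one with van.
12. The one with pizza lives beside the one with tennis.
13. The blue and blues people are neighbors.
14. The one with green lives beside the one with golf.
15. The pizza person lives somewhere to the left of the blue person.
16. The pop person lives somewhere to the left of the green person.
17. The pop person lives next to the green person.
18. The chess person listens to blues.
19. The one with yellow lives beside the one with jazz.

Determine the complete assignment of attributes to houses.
Solution:

House | Sport | Music | Food | Color | Vehicle
----------------------------------------------
  1   | soccer | pop | pasta | yellow | wagon
  2   | swimming | jazz | tacos | green | van
  3   | golf | classical | pizza | red | coupe
  4   | tennis | rock | curry | blue | sedan
  5   | chess | blues | sushi | purple | truck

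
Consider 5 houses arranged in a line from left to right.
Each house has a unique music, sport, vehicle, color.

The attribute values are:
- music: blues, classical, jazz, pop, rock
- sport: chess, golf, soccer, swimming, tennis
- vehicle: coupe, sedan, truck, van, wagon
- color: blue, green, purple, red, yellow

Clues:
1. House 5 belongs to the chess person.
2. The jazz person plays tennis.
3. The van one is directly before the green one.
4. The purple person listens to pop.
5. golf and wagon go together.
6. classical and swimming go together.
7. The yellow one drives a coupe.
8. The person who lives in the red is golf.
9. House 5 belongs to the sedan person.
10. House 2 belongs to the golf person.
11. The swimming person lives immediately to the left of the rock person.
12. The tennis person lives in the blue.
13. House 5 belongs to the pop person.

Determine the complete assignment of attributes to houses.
Solution:

House | Music | Sport | Vehicle | Color
---------------------------------------
  1   | classical | swimming | coupe | yellow
  2   | rock | golf | wagon | red
  3   | jazz | tennis | van | blue
  4   | blues | soccer | truck | green
  5   | pop | chess | sedan | purple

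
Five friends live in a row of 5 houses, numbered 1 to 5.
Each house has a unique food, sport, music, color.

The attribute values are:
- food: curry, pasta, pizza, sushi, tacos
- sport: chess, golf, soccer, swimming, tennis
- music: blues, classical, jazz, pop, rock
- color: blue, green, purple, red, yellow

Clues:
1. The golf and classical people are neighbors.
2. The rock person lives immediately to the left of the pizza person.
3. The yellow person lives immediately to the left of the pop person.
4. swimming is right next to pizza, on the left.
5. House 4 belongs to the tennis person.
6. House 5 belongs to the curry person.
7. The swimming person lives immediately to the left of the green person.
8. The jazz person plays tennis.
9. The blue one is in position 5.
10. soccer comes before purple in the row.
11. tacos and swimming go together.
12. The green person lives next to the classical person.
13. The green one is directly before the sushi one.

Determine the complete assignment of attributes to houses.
Solution:

House | Food | Sport | Music | Color
------------------------------------
  1   | tacos | swimming | rock | yellow
  2   | pizza | golf | pop | green
  3   | sushi | soccer | classical | red
  4   | pasta | tennis | jazz | purple
  5   | curry | chess | blues | blue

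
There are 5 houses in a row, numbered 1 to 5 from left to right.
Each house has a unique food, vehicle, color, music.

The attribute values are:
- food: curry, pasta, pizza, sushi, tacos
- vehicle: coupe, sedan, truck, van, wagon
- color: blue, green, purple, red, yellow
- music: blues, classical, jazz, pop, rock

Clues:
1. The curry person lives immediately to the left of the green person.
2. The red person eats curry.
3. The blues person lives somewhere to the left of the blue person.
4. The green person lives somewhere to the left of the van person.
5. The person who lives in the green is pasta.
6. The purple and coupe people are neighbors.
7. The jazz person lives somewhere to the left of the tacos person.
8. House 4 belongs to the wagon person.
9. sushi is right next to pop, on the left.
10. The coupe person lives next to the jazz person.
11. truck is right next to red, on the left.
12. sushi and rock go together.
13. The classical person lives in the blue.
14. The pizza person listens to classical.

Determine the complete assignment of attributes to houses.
Solution:

House | Food | Vehicle | Color | Music
--------------------------------------
  1   | sushi | truck | purple | rock
  2   | curry | coupe | red | pop
  3   | pasta | sedan | green | jazz
  4   | tacos | wagon | yellow | blues
  5   | pizza | van | blue | classical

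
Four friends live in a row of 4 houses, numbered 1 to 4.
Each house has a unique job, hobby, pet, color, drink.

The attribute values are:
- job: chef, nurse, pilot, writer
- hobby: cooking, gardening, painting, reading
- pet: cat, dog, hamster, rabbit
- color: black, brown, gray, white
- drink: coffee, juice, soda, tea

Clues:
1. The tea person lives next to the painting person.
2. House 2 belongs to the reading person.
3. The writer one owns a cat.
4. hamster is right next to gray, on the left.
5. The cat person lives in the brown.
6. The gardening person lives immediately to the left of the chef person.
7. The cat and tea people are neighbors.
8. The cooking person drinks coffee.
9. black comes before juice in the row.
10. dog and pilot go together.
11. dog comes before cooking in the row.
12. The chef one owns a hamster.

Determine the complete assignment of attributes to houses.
Solution:

House | Job | Hobby | Pet | Color | Drink
-----------------------------------------
  1   | writer | gardening | cat | brown | soda
  2   | chef | reading | hamster | black | tea
  3   | pilot | painting | dog | gray | juice
  4   | nurse | cooking | rabbit | white | coffee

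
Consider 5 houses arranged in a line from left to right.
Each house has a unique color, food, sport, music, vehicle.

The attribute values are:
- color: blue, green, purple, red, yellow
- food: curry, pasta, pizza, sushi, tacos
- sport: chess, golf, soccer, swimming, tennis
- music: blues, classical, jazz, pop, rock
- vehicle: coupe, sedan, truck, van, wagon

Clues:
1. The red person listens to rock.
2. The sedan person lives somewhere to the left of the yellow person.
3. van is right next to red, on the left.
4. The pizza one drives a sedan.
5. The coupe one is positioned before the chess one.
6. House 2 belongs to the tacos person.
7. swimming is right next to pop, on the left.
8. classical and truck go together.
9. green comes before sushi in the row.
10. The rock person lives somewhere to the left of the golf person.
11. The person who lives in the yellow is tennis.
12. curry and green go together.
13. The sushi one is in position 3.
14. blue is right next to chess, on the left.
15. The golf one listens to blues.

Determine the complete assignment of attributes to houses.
Solution:

House | Color | Food | Sport | Music | Vehicle
----------------------------------------------
  1   | green | curry | swimming | jazz | coupe
  2   | blue | tacos | soccer | pop | van
  3   | red | sushi | chess | rock | wagon
  4   | purple | pizza | golf | blues | sedan
  5   | yellow | pasta | tennis | classical | truck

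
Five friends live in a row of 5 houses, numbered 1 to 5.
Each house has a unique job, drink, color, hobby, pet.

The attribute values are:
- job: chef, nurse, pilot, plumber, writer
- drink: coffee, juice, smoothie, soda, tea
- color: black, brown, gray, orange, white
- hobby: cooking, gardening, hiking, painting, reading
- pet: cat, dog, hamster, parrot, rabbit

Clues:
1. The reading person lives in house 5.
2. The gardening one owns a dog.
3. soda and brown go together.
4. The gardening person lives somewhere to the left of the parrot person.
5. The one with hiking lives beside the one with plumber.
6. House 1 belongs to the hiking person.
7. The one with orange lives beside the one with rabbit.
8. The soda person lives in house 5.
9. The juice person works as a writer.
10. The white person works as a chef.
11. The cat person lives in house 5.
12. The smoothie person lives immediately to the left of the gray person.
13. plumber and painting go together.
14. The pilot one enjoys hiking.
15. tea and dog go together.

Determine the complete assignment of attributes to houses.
Solution:

House | Job | Drink | Color | Hobby | Pet
-----------------------------------------
  1   | pilot | smoothie | orange | hiking | hamster
  2   | plumber | coffee | gray | painting | rabbit
  3   | chef | tea | white | gardening | dog
  4   | writer | juice | black | cooking | parrot
  5   | nurse | soda | brown | reading | cat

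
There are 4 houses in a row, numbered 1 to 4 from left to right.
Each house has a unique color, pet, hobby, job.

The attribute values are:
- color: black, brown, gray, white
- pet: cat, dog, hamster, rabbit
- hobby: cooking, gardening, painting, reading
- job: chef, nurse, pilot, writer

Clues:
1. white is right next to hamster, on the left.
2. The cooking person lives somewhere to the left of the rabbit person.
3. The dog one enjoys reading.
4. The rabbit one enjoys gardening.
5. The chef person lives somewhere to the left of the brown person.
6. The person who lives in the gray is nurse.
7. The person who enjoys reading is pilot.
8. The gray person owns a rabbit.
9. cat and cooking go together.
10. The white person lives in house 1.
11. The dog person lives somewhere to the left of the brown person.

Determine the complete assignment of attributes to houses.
Solution:

House | Color | Pet | Hobby | Job
---------------------------------
  1   | white | dog | reading | pilot
  2   | black | hamster | painting | chef
  3   | brown | cat | cooking | writer
  4   | gray | rabbit | gardening | nurse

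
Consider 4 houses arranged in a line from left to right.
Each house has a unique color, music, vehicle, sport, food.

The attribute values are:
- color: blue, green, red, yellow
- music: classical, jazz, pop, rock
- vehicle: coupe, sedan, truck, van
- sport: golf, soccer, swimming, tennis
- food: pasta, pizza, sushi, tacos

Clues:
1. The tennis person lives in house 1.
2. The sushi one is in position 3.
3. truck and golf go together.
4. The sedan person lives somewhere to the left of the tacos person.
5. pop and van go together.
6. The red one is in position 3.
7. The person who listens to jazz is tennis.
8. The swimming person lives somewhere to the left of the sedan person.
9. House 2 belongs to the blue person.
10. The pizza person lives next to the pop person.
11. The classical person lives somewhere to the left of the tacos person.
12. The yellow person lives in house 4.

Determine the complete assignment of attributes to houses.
Solution:

House | Color | Music | Vehicle | Sport | Food
----------------------------------------------
  1   | green | jazz | coupe | tennis | pizza
  2   | blue | pop | van | swimming | pasta
  3   | red | classical | sedan | soccer | sushi
  4   | yellow | rock | truck | golf | tacos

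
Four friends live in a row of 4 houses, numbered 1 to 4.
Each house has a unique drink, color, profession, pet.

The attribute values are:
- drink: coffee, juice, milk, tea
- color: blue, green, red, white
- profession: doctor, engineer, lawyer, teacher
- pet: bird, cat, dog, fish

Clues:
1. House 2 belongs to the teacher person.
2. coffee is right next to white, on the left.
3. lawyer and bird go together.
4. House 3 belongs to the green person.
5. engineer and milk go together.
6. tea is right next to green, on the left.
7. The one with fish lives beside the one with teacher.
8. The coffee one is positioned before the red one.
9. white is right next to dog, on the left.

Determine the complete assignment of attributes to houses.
Solution:

House | Drink | Color | Profession | Pet
----------------------------------------
  1   | coffee | blue | doctor | fish
  2   | tea | white | teacher | cat
  3   | milk | green | engineer | dog
  4   | juice | red | lawyer | bird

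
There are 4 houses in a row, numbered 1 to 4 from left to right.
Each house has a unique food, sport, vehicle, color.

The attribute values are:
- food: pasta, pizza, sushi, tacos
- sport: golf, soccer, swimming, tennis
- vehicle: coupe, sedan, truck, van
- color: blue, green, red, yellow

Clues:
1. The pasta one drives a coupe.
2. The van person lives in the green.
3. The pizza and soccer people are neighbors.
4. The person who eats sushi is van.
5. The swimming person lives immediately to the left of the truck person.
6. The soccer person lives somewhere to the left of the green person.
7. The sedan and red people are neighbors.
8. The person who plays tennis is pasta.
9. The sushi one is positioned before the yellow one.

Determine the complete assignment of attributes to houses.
Solution:

House | Food | Sport | Vehicle | Color
--------------------------------------
  1   | pizza | swimming | sedan | blue
  2   | tacos | soccer | truck | red
  3   | sushi | golf | van | green
  4   | pasta | tennis | coupe | yellow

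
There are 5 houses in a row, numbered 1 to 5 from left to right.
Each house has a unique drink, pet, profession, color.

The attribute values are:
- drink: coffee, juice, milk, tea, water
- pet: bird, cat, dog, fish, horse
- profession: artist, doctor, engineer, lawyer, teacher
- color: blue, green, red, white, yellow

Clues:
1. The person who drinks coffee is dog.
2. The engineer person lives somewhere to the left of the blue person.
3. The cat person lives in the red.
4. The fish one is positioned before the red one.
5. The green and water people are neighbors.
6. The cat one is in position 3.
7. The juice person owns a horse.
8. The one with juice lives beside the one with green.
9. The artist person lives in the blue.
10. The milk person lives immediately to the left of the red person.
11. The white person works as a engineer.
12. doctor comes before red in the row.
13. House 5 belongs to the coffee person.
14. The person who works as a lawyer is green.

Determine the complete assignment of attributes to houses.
Solution:

House | Drink | Pet | Profession | Color
----------------------------------------
  1   | juice | horse | doctor | yellow
  2   | milk | fish | lawyer | green
  3   | water | cat | teacher | red
  4   | tea | bird | engineer | white
  5   | coffee | dog | artist | blue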